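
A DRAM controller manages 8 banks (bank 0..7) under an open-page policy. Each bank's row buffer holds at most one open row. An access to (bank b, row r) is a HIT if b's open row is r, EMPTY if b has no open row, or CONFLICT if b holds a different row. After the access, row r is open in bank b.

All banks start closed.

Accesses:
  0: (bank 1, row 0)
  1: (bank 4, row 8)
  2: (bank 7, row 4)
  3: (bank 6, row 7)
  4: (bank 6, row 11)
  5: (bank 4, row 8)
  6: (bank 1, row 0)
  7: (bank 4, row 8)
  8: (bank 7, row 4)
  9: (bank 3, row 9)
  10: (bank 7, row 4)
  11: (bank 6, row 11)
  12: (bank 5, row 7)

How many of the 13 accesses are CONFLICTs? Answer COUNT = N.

  [0] b1 r0: no row ⇒ E
  [1] b4 r8: no row ⇒ E
  [2] b7 r4: no row ⇒ E
  [3] b6 r7: no row ⇒ E
  [4] b6 r11: had r7 ⇒ C
  [5] b4 r8: had r8 ⇒ H
  [6] b1 r0: had r0 ⇒ H
  [7] b4 r8: had r8 ⇒ H
  [8] b7 r4: had r4 ⇒ H
  [9] b3 r9: no row ⇒ E
  [10] b7 r4: had r4 ⇒ H
  [11] b6 r11: had r11 ⇒ H
  [12] b5 r7: no row ⇒ E

COUNT = 1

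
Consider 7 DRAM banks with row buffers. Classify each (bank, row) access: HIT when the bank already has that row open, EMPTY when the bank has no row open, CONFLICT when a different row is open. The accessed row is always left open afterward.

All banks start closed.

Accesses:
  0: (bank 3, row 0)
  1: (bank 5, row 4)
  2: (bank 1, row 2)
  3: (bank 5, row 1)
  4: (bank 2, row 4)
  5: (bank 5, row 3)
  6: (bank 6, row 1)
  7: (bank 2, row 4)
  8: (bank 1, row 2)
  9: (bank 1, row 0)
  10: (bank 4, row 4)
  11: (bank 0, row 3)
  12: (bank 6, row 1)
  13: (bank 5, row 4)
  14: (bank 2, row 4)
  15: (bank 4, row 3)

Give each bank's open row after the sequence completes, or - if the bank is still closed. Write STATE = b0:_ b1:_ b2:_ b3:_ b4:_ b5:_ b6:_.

  [0] b3 r0: no row ⇒ E
  [1] b5 r4: no row ⇒ E
  [2] b1 r2: no row ⇒ E
  [3] b5 r1: had r4 ⇒ C
  [4] b2 r4: no row ⇒ E
  [5] b5 r3: had r1 ⇒ C
  [6] b6 r1: no row ⇒ E
  [7] b2 r4: had r4 ⇒ H
  [8] b1 r2: had r2 ⇒ H
  [9] b1 r0: had r2 ⇒ C
  [10] b4 r4: no row ⇒ E
  [11] b0 r3: no row ⇒ E
  [12] b6 r1: had r1 ⇒ H
  [13] b5 r4: had r3 ⇒ C
  [14] b2 r4: had r4 ⇒ H
  [15] b4 r3: had r4 ⇒ C

STATE = b0:3 b1:0 b2:4 b3:0 b4:3 b5:4 b6:1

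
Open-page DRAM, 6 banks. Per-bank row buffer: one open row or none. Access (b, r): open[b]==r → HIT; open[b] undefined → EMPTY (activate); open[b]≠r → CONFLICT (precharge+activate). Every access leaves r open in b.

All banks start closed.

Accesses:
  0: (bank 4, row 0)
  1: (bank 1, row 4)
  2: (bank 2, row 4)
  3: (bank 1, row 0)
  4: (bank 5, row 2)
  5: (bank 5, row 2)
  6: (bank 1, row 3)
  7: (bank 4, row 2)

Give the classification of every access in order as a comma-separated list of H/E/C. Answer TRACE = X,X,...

step 0: bank4 None->0 [EMPTY]
step 1: bank1 None->4 [EMPTY]
step 2: bank2 None->4 [EMPTY]
step 3: bank1 4->0 [CONFLICT]
step 4: bank5 None->2 [EMPTY]
step 5: bank5 2->2 [HIT]
step 6: bank1 0->3 [CONFLICT]
step 7: bank4 0->2 [CONFLICT]

TRACE = E,E,E,C,E,H,C,C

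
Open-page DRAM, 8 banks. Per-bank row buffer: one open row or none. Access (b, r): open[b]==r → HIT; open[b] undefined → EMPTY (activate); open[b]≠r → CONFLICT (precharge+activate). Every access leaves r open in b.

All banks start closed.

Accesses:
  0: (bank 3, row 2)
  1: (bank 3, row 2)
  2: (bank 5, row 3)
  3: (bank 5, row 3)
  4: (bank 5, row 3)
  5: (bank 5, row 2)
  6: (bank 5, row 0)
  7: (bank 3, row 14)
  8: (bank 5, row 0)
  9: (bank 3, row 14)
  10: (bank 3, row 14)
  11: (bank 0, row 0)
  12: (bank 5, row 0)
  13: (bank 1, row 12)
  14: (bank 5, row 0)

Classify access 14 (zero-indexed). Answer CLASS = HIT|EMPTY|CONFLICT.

0: bank 3 row 2 — prev None → EMPTY
1: bank 3 row 2 — prev 2 → HIT
2: bank 5 row 3 — prev None → EMPTY
3: bank 5 row 3 — prev 3 → HIT
4: bank 5 row 3 — prev 3 → HIT
5: bank 5 row 2 — prev 3 → CONFLICT
6: bank 5 row 0 — prev 2 → CONFLICT
7: bank 3 row 14 — prev 2 → CONFLICT
8: bank 5 row 0 — prev 0 → HIT
9: bank 3 row 14 — prev 14 → HIT
10: bank 3 row 14 — prev 14 → HIT
11: bank 0 row 0 — prev None → EMPTY
12: bank 5 row 0 — prev 0 → HIT
13: bank 1 row 12 — prev None → EMPTY
14: bank 5 row 0 — prev 0 → HIT

CLASS = HIT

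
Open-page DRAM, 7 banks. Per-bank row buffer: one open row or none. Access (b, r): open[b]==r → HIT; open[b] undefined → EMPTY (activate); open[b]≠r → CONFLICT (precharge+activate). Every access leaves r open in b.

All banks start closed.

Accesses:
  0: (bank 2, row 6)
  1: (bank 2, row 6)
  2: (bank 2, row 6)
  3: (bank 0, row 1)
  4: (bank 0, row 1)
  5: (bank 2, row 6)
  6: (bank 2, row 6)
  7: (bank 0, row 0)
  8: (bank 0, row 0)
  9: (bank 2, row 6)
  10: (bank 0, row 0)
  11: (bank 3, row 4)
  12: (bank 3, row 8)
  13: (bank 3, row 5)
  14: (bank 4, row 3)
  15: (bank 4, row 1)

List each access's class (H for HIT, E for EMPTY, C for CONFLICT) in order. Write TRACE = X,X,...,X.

step 0: bank2 None->6 [EMPTY]
step 1: bank2 6->6 [HIT]
step 2: bank2 6->6 [HIT]
step 3: bank0 None->1 [EMPTY]
step 4: bank0 1->1 [HIT]
step 5: bank2 6->6 [HIT]
step 6: bank2 6->6 [HIT]
step 7: bank0 1->0 [CONFLICT]
step 8: bank0 0->0 [HIT]
step 9: bank2 6->6 [HIT]
step 10: bank0 0->0 [HIT]
step 11: bank3 None->4 [EMPTY]
step 12: bank3 4->8 [CONFLICT]
step 13: bank3 8->5 [CONFLICT]
step 14: bank4 None->3 [EMPTY]
step 15: bank4 3->1 [CONFLICT]

TRACE = E,H,H,E,H,H,H,C,H,H,H,E,C,C,E,C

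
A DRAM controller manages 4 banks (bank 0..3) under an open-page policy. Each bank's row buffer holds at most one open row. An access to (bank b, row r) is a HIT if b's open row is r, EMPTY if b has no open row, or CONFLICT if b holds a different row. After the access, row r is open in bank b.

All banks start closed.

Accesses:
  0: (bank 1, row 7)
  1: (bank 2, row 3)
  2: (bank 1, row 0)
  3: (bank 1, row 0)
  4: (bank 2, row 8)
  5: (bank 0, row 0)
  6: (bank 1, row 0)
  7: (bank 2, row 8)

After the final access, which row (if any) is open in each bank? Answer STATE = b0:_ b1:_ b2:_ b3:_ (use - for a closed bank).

step 0: bank1 None->7 [EMPTY]
step 1: bank2 None->3 [EMPTY]
step 2: bank1 7->0 [CONFLICT]
step 3: bank1 0->0 [HIT]
step 4: bank2 3->8 [CONFLICT]
step 5: bank0 None->0 [EMPTY]
step 6: bank1 0->0 [HIT]
step 7: bank2 8->8 [HIT]

STATE = b0:0 b1:0 b2:8 b3:-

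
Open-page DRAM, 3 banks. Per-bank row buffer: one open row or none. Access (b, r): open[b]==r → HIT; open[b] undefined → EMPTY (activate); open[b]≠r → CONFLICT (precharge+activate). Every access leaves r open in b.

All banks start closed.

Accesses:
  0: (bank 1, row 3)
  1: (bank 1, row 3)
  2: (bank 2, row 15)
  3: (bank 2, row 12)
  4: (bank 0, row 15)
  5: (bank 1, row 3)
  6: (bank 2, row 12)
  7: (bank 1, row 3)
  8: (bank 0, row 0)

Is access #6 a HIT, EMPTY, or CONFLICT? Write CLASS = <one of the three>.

#0 (1,3) E
#1 (1,3) H  (was 3)
#2 (2,15) E
#3 (2,12) C  (was 15)
#4 (0,15) E
#5 (1,3) H  (was 3)
#6 (2,12) H  (was 12)
#7 (1,3) H  (was 3)
#8 (0,0) C  (was 15)

CLASS = HIT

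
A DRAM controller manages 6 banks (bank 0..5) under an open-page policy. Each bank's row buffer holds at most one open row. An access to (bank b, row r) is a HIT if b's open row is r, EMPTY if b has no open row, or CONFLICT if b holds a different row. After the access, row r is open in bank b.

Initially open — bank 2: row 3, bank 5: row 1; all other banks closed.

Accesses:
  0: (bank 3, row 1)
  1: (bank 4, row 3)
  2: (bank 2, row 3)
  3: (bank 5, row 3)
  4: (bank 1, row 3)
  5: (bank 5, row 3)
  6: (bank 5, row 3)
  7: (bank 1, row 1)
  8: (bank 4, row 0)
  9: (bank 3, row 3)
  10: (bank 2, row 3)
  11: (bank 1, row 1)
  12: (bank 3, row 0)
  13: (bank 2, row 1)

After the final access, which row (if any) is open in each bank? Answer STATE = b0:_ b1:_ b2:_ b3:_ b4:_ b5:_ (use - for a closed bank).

0: bank 3 row 1 — prev None → EMPTY
1: bank 4 row 3 — prev None → EMPTY
2: bank 2 row 3 — prev 3 → HIT
3: bank 5 row 3 — prev 1 → CONFLICT
4: bank 1 row 3 — prev None → EMPTY
5: bank 5 row 3 — prev 3 → HIT
6: bank 5 row 3 — prev 3 → HIT
7: bank 1 row 1 — prev 3 → CONFLICT
8: bank 4 row 0 — prev 3 → CONFLICT
9: bank 3 row 3 — prev 1 → CONFLICT
10: bank 2 row 3 — prev 3 → HIT
11: bank 1 row 1 — prev 1 → HIT
12: bank 3 row 0 — prev 3 → CONFLICT
13: bank 2 row 1 — prev 3 → CONFLICT

STATE = b0:- b1:1 b2:1 b3:0 b4:0 b5:3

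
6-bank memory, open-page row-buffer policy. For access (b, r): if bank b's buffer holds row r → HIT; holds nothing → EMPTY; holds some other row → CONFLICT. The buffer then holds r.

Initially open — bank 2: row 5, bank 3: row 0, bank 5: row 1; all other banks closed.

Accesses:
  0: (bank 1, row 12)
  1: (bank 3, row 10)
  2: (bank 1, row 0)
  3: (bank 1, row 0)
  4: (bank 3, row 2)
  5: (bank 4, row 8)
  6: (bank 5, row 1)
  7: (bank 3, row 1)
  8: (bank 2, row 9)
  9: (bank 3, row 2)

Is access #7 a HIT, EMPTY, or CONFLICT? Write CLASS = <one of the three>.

#0 (1,12) E
#1 (3,10) C  (was 0)
#2 (1,0) C  (was 12)
#3 (1,0) H  (was 0)
#4 (3,2) C  (was 10)
#5 (4,8) E
#6 (5,1) H  (was 1)
#7 (3,1) C  (was 2)
#8 (2,9) C  (was 5)
#9 (3,2) C  (was 1)

CLASS = CONFLICT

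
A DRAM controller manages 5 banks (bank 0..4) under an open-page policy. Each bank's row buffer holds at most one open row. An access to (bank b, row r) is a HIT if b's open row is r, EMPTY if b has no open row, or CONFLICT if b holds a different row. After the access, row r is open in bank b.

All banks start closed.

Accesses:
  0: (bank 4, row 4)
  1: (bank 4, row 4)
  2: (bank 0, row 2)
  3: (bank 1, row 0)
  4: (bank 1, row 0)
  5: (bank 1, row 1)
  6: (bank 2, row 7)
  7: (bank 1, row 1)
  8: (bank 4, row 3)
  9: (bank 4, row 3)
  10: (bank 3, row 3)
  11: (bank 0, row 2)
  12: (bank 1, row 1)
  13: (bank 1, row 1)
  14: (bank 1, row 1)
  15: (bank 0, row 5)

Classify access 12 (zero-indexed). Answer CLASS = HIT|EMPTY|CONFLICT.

0: bank 4 row 4 — prev None → EMPTY
1: bank 4 row 4 — prev 4 → HIT
2: bank 0 row 2 — prev None → EMPTY
3: bank 1 row 0 — prev None → EMPTY
4: bank 1 row 0 — prev 0 → HIT
5: bank 1 row 1 — prev 0 → CONFLICT
6: bank 2 row 7 — prev None → EMPTY
7: bank 1 row 1 — prev 1 → HIT
8: bank 4 row 3 — prev 4 → CONFLICT
9: bank 4 row 3 — prev 3 → HIT
10: bank 3 row 3 — prev None → EMPTY
11: bank 0 row 2 — prev 2 → HIT
12: bank 1 row 1 — prev 1 → HIT
13: bank 1 row 1 — prev 1 → HIT
14: bank 1 row 1 — prev 1 → HIT
15: bank 0 row 5 — prev 2 → CONFLICT

CLASS = HIT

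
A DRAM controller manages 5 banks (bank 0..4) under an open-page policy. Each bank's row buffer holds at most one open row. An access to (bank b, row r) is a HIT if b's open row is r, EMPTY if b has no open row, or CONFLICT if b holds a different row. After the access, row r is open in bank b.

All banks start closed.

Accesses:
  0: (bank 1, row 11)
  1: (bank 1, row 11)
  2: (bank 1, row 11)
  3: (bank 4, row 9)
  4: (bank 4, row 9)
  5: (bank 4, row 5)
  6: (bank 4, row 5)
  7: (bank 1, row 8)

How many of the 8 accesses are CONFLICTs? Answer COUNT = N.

#0 (1,11) E
#1 (1,11) H  (was 11)
#2 (1,11) H  (was 11)
#3 (4,9) E
#4 (4,9) H  (was 9)
#5 (4,5) C  (was 9)
#6 (4,5) H  (was 5)
#7 (1,8) C  (was 11)

COUNT = 2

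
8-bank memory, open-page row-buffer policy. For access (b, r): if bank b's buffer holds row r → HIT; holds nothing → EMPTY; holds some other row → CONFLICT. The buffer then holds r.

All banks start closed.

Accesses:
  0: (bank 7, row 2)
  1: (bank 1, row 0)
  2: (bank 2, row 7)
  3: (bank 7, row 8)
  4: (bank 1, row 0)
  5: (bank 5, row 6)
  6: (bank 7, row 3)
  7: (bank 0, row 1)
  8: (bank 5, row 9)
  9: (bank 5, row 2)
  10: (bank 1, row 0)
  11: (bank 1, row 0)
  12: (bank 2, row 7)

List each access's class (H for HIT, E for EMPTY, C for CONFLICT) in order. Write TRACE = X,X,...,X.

step 0: bank7 None->2 [EMPTY]
step 1: bank1 None->0 [EMPTY]
step 2: bank2 None->7 [EMPTY]
step 3: bank7 2->8 [CONFLICT]
step 4: bank1 0->0 [HIT]
step 5: bank5 None->6 [EMPTY]
step 6: bank7 8->3 [CONFLICT]
step 7: bank0 None->1 [EMPTY]
step 8: bank5 6->9 [CONFLICT]
step 9: bank5 9->2 [CONFLICT]
step 10: bank1 0->0 [HIT]
step 11: bank1 0->0 [HIT]
step 12: bank2 7->7 [HIT]

TRACE = E,E,E,C,H,E,C,E,C,C,H,H,H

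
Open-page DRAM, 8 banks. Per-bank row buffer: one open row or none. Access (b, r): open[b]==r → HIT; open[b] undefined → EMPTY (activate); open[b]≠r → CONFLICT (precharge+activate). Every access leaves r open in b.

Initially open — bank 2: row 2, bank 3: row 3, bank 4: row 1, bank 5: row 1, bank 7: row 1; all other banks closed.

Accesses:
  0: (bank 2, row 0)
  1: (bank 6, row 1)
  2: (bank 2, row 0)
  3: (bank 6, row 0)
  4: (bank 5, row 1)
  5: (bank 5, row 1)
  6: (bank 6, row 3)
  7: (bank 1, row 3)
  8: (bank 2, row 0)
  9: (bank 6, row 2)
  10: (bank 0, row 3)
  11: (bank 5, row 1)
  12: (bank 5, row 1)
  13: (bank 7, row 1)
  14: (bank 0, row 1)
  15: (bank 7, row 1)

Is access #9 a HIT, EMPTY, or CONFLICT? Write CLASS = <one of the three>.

#0 (2,0) C  (was 2)
#1 (6,1) E
#2 (2,0) H  (was 0)
#3 (6,0) C  (was 1)
#4 (5,1) H  (was 1)
#5 (5,1) H  (was 1)
#6 (6,3) C  (was 0)
#7 (1,3) E
#8 (2,0) H  (was 0)
#9 (6,2) C  (was 3)
#10 (0,3) E
#11 (5,1) H  (was 1)
#12 (5,1) H  (was 1)
#13 (7,1) H  (was 1)
#14 (0,1) C  (was 3)
#15 (7,1) H  (was 1)

CLASS = CONFLICT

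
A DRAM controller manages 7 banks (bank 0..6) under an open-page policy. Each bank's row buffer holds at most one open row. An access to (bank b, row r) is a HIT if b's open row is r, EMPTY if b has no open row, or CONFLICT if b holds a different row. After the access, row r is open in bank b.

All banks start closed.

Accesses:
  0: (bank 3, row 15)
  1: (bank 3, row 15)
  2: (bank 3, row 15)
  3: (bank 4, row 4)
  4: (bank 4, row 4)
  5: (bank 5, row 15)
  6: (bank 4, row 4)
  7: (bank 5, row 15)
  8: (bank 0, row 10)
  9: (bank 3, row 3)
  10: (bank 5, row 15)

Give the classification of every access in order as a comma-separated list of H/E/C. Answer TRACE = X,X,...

TRACE = E,H,H,E,H,E,H,H,E,C,H

0: bank 3 row 15 — prev None → EMPTY
1: bank 3 row 15 — prev 15 → HIT
2: bank 3 row 15 — prev 15 → HIT
3: bank 4 row 4 — prev None → EMPTY
4: bank 4 row 4 — prev 4 → HIT
5: bank 5 row 15 — prev None → EMPTY
6: bank 4 row 4 — prev 4 → HIT
7: bank 5 row 15 — prev 15 → HIT
8: bank 0 row 10 — prev None → EMPTY
9: bank 3 row 3 — prev 15 → CONFLICT
10: bank 5 row 15 — prev 15 → HIT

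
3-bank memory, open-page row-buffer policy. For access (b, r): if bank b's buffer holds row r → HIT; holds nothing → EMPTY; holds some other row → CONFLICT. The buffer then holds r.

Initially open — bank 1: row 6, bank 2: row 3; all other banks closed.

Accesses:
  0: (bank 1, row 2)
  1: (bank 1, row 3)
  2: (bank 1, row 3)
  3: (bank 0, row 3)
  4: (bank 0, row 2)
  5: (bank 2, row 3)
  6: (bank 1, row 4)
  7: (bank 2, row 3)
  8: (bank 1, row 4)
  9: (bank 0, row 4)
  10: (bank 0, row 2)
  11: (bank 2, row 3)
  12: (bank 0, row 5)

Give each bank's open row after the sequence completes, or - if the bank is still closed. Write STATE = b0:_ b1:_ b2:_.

STATE = b0:5 b1:4 b2:3

#0 (1,2) C  (was 6)
#1 (1,3) C  (was 2)
#2 (1,3) H  (was 3)
#3 (0,3) E
#4 (0,2) C  (was 3)
#5 (2,3) H  (was 3)
#6 (1,4) C  (was 3)
#7 (2,3) H  (was 3)
#8 (1,4) H  (was 4)
#9 (0,4) C  (was 2)
#10 (0,2) C  (was 4)
#11 (2,3) H  (was 3)
#12 (0,5) C  (was 2)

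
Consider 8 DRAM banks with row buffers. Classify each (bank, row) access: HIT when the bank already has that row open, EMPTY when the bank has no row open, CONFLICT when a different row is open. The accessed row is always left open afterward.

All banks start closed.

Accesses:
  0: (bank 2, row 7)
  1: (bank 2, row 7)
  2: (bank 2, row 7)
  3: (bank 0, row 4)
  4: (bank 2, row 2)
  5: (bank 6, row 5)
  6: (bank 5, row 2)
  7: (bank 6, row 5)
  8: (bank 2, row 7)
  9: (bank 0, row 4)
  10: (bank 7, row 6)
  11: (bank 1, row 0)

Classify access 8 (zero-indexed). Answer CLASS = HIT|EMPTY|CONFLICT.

0: bank 2 row 7 — prev None → EMPTY
1: bank 2 row 7 — prev 7 → HIT
2: bank 2 row 7 — prev 7 → HIT
3: bank 0 row 4 — prev None → EMPTY
4: bank 2 row 2 — prev 7 → CONFLICT
5: bank 6 row 5 — prev None → EMPTY
6: bank 5 row 2 — prev None → EMPTY
7: bank 6 row 5 — prev 5 → HIT
8: bank 2 row 7 — prev 2 → CONFLICT
9: bank 0 row 4 — prev 4 → HIT
10: bank 7 row 6 — prev None → EMPTY
11: bank 1 row 0 — prev None → EMPTY

CLASS = CONFLICT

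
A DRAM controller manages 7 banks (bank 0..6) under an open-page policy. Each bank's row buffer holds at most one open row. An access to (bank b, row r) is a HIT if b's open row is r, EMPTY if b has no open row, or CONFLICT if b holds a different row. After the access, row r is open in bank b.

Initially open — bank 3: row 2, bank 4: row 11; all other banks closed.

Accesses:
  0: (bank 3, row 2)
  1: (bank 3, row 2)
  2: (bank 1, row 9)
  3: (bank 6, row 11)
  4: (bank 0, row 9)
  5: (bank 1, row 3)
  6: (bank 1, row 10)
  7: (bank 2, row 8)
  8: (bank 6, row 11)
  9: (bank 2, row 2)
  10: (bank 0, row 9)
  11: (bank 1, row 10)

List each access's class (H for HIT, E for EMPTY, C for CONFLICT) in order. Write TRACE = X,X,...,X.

TRACE = H,H,E,E,E,C,C,E,H,C,H,H

#0 (3,2) H  (was 2)
#1 (3,2) H  (was 2)
#2 (1,9) E
#3 (6,11) E
#4 (0,9) E
#5 (1,3) C  (was 9)
#6 (1,10) C  (was 3)
#7 (2,8) E
#8 (6,11) H  (was 11)
#9 (2,2) C  (was 8)
#10 (0,9) H  (was 9)
#11 (1,10) H  (was 10)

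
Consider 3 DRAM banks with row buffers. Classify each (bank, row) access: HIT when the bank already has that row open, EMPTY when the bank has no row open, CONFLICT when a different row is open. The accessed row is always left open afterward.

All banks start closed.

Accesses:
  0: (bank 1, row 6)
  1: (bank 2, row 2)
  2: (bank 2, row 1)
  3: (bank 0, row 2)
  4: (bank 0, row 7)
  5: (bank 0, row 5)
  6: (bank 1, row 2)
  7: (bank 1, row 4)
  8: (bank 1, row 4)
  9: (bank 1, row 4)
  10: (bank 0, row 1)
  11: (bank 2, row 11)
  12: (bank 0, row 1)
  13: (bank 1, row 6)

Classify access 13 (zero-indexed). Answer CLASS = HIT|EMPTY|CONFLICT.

CLASS = CONFLICT

step 0: bank1 None->6 [EMPTY]
step 1: bank2 None->2 [EMPTY]
step 2: bank2 2->1 [CONFLICT]
step 3: bank0 None->2 [EMPTY]
step 4: bank0 2->7 [CONFLICT]
step 5: bank0 7->5 [CONFLICT]
step 6: bank1 6->2 [CONFLICT]
step 7: bank1 2->4 [CONFLICT]
step 8: bank1 4->4 [HIT]
step 9: bank1 4->4 [HIT]
step 10: bank0 5->1 [CONFLICT]
step 11: bank2 1->11 [CONFLICT]
step 12: bank0 1->1 [HIT]
step 13: bank1 4->6 [CONFLICT]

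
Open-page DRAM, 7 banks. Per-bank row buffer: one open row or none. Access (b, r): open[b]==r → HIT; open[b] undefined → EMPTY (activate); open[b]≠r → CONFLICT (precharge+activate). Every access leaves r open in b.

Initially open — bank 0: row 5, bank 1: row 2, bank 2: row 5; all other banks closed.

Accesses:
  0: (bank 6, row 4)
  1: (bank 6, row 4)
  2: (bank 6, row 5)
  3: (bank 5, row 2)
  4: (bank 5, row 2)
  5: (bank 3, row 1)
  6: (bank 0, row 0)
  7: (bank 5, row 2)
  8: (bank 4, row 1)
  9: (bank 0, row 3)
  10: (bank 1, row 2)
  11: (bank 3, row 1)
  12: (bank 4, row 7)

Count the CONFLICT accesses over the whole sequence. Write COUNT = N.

COUNT = 4

step 0: bank6 None->4 [EMPTY]
step 1: bank6 4->4 [HIT]
step 2: bank6 4->5 [CONFLICT]
step 3: bank5 None->2 [EMPTY]
step 4: bank5 2->2 [HIT]
step 5: bank3 None->1 [EMPTY]
step 6: bank0 5->0 [CONFLICT]
step 7: bank5 2->2 [HIT]
step 8: bank4 None->1 [EMPTY]
step 9: bank0 0->3 [CONFLICT]
step 10: bank1 2->2 [HIT]
step 11: bank3 1->1 [HIT]
step 12: bank4 1->7 [CONFLICT]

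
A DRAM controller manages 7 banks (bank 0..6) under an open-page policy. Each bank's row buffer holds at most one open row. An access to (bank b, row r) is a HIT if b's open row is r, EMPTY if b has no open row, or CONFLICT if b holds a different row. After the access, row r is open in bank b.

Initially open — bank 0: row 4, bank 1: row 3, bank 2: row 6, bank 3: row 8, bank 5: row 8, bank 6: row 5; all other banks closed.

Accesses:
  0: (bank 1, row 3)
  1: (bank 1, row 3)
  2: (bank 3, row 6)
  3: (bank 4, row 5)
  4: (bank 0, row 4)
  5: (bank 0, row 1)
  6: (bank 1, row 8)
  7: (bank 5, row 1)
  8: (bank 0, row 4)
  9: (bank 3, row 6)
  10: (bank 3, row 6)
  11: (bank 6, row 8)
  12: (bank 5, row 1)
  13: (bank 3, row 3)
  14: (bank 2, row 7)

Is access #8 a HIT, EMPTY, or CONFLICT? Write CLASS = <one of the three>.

CLASS = CONFLICT

#0 (1,3) H  (was 3)
#1 (1,3) H  (was 3)
#2 (3,6) C  (was 8)
#3 (4,5) E
#4 (0,4) H  (was 4)
#5 (0,1) C  (was 4)
#6 (1,8) C  (was 3)
#7 (5,1) C  (was 8)
#8 (0,4) C  (was 1)
#9 (3,6) H  (was 6)
#10 (3,6) H  (was 6)
#11 (6,8) C  (was 5)
#12 (5,1) H  (was 1)
#13 (3,3) C  (was 6)
#14 (2,7) C  (was 6)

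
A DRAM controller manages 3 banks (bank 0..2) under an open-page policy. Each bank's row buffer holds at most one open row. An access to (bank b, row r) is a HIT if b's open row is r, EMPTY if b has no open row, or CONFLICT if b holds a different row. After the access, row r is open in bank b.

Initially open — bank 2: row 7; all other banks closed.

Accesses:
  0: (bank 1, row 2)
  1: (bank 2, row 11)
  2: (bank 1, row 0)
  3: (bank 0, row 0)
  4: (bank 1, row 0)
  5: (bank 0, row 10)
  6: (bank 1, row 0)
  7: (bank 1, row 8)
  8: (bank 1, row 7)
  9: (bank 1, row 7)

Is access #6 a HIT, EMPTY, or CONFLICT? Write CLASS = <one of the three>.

CLASS = HIT

  [0] b1 r2: no row ⇒ E
  [1] b2 r11: had r7 ⇒ C
  [2] b1 r0: had r2 ⇒ C
  [3] b0 r0: no row ⇒ E
  [4] b1 r0: had r0 ⇒ H
  [5] b0 r10: had r0 ⇒ C
  [6] b1 r0: had r0 ⇒ H
  [7] b1 r8: had r0 ⇒ C
  [8] b1 r7: had r8 ⇒ C
  [9] b1 r7: had r7 ⇒ H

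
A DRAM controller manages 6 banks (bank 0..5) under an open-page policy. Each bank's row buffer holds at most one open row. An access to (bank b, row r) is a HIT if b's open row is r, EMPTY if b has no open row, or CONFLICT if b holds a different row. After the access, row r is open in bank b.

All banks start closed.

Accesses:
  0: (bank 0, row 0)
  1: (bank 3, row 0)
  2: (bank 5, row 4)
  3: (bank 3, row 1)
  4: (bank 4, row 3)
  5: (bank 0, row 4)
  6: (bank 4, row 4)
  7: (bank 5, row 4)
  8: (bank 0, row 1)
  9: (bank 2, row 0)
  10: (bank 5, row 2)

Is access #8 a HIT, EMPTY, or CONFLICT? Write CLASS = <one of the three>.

#0 (0,0) E
#1 (3,0) E
#2 (5,4) E
#3 (3,1) C  (was 0)
#4 (4,3) E
#5 (0,4) C  (was 0)
#6 (4,4) C  (was 3)
#7 (5,4) H  (was 4)
#8 (0,1) C  (was 4)
#9 (2,0) E
#10 (5,2) C  (was 4)

CLASS = CONFLICT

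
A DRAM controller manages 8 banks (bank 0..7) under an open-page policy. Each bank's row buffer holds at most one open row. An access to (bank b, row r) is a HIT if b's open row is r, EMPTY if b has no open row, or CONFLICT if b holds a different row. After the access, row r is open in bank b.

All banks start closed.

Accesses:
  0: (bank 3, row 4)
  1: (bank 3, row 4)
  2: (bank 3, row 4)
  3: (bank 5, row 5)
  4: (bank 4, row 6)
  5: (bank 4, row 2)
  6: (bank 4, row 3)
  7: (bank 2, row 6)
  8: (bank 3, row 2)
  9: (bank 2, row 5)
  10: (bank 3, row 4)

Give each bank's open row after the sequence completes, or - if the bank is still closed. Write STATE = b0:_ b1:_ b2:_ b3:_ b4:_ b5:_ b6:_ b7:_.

STATE = b0:- b1:- b2:5 b3:4 b4:3 b5:5 b6:- b7:-

0: bank 3 row 4 — prev None → EMPTY
1: bank 3 row 4 — prev 4 → HIT
2: bank 3 row 4 — prev 4 → HIT
3: bank 5 row 5 — prev None → EMPTY
4: bank 4 row 6 — prev None → EMPTY
5: bank 4 row 2 — prev 6 → CONFLICT
6: bank 4 row 3 — prev 2 → CONFLICT
7: bank 2 row 6 — prev None → EMPTY
8: bank 3 row 2 — prev 4 → CONFLICT
9: bank 2 row 5 — prev 6 → CONFLICT
10: bank 3 row 4 — prev 2 → CONFLICT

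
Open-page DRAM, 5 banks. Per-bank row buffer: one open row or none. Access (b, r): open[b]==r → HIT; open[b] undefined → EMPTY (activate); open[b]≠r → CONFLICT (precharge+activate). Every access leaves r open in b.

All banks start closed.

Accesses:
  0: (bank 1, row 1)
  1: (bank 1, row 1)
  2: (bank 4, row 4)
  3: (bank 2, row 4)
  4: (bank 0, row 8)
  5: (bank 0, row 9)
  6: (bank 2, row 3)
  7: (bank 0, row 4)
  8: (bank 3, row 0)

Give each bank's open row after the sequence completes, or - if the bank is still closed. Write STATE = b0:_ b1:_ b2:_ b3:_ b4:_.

STATE = b0:4 b1:1 b2:3 b3:0 b4:4

  [0] b1 r1: no row ⇒ E
  [1] b1 r1: had r1 ⇒ H
  [2] b4 r4: no row ⇒ E
  [3] b2 r4: no row ⇒ E
  [4] b0 r8: no row ⇒ E
  [5] b0 r9: had r8 ⇒ C
  [6] b2 r3: had r4 ⇒ C
  [7] b0 r4: had r9 ⇒ C
  [8] b3 r0: no row ⇒ E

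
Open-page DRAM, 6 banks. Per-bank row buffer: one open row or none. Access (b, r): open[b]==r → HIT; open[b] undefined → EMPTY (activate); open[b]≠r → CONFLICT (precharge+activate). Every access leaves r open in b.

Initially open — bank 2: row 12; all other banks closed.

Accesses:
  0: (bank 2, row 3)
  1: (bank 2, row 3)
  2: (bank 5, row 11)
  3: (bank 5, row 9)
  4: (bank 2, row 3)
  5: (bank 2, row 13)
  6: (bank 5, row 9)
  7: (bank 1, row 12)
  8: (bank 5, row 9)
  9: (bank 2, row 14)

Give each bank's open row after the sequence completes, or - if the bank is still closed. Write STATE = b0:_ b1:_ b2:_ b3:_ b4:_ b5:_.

STATE = b0:- b1:12 b2:14 b3:- b4:- b5:9

  [0] b2 r3: had r12 ⇒ C
  [1] b2 r3: had r3 ⇒ H
  [2] b5 r11: no row ⇒ E
  [3] b5 r9: had r11 ⇒ C
  [4] b2 r3: had r3 ⇒ H
  [5] b2 r13: had r3 ⇒ C
  [6] b5 r9: had r9 ⇒ H
  [7] b1 r12: no row ⇒ E
  [8] b5 r9: had r9 ⇒ H
  [9] b2 r14: had r13 ⇒ C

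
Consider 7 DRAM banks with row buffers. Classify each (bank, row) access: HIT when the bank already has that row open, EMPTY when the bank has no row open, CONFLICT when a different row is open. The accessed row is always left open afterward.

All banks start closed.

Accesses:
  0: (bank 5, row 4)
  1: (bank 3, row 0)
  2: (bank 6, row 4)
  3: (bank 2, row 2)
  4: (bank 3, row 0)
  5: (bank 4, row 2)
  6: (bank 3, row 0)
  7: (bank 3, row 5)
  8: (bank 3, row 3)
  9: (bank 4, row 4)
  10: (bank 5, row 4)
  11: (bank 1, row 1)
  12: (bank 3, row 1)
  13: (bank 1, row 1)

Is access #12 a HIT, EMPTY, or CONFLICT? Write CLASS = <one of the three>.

CLASS = CONFLICT

#0 (5,4) E
#1 (3,0) E
#2 (6,4) E
#3 (2,2) E
#4 (3,0) H  (was 0)
#5 (4,2) E
#6 (3,0) H  (was 0)
#7 (3,5) C  (was 0)
#8 (3,3) C  (was 5)
#9 (4,4) C  (was 2)
#10 (5,4) H  (was 4)
#11 (1,1) E
#12 (3,1) C  (was 3)
#13 (1,1) H  (was 1)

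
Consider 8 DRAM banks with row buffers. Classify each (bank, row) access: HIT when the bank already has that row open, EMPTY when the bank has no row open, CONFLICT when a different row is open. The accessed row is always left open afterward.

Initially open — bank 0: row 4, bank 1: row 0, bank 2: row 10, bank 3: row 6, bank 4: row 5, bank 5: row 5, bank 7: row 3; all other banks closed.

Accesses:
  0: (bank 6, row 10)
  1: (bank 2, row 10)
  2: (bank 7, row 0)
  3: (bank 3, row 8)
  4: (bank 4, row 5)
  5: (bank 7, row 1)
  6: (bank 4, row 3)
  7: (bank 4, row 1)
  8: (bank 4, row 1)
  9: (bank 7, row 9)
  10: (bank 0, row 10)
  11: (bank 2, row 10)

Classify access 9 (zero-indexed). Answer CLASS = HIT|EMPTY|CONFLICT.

  [0] b6 r10: no row ⇒ E
  [1] b2 r10: had r10 ⇒ H
  [2] b7 r0: had r3 ⇒ C
  [3] b3 r8: had r6 ⇒ C
  [4] b4 r5: had r5 ⇒ H
  [5] b7 r1: had r0 ⇒ C
  [6] b4 r3: had r5 ⇒ C
  [7] b4 r1: had r3 ⇒ C
  [8] b4 r1: had r1 ⇒ H
  [9] b7 r9: had r1 ⇒ C
  [10] b0 r10: had r4 ⇒ C
  [11] b2 r10: had r10 ⇒ H

CLASS = CONFLICT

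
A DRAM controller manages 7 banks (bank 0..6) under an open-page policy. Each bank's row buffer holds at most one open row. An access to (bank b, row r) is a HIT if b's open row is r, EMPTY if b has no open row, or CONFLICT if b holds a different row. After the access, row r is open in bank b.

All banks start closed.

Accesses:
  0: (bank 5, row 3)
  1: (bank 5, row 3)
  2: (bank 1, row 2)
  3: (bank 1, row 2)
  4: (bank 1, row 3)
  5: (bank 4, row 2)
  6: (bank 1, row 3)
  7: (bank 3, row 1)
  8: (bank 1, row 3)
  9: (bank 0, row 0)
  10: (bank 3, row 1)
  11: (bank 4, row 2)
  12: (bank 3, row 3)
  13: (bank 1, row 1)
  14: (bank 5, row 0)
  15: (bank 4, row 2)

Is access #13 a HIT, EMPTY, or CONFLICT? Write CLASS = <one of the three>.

#0 (5,3) E
#1 (5,3) H  (was 3)
#2 (1,2) E
#3 (1,2) H  (was 2)
#4 (1,3) C  (was 2)
#5 (4,2) E
#6 (1,3) H  (was 3)
#7 (3,1) E
#8 (1,3) H  (was 3)
#9 (0,0) E
#10 (3,1) H  (was 1)
#11 (4,2) H  (was 2)
#12 (3,3) C  (was 1)
#13 (1,1) C  (was 3)
#14 (5,0) C  (was 3)
#15 (4,2) H  (was 2)

CLASS = CONFLICT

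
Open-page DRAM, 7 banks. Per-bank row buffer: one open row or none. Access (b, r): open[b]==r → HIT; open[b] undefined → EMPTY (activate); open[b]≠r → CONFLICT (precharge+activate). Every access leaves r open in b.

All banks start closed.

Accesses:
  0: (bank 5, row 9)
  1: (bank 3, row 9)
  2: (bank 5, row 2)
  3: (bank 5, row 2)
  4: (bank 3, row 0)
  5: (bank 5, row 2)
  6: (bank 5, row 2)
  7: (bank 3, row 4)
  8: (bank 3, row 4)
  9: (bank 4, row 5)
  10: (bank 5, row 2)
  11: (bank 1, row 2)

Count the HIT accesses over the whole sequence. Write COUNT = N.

COUNT = 5

0: bank 5 row 9 — prev None → EMPTY
1: bank 3 row 9 — prev None → EMPTY
2: bank 5 row 2 — prev 9 → CONFLICT
3: bank 5 row 2 — prev 2 → HIT
4: bank 3 row 0 — prev 9 → CONFLICT
5: bank 5 row 2 — prev 2 → HIT
6: bank 5 row 2 — prev 2 → HIT
7: bank 3 row 4 — prev 0 → CONFLICT
8: bank 3 row 4 — prev 4 → HIT
9: bank 4 row 5 — prev None → EMPTY
10: bank 5 row 2 — prev 2 → HIT
11: bank 1 row 2 — prev None → EMPTY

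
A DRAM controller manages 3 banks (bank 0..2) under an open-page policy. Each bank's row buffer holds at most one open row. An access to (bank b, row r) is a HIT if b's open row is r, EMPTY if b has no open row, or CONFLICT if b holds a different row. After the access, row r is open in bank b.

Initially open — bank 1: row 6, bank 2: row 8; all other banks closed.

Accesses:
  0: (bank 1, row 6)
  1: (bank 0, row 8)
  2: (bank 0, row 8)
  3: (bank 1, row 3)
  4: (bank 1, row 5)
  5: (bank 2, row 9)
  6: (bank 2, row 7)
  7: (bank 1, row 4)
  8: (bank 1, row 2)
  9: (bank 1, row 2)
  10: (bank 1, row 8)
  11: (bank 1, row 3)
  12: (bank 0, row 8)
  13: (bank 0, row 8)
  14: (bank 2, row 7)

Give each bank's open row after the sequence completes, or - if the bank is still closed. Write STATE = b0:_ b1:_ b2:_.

STATE = b0:8 b1:3 b2:7

0: bank 1 row 6 — prev 6 → HIT
1: bank 0 row 8 — prev None → EMPTY
2: bank 0 row 8 — prev 8 → HIT
3: bank 1 row 3 — prev 6 → CONFLICT
4: bank 1 row 5 — prev 3 → CONFLICT
5: bank 2 row 9 — prev 8 → CONFLICT
6: bank 2 row 7 — prev 9 → CONFLICT
7: bank 1 row 4 — prev 5 → CONFLICT
8: bank 1 row 2 — prev 4 → CONFLICT
9: bank 1 row 2 — prev 2 → HIT
10: bank 1 row 8 — prev 2 → CONFLICT
11: bank 1 row 3 — prev 8 → CONFLICT
12: bank 0 row 8 — prev 8 → HIT
13: bank 0 row 8 — prev 8 → HIT
14: bank 2 row 7 — prev 7 → HIT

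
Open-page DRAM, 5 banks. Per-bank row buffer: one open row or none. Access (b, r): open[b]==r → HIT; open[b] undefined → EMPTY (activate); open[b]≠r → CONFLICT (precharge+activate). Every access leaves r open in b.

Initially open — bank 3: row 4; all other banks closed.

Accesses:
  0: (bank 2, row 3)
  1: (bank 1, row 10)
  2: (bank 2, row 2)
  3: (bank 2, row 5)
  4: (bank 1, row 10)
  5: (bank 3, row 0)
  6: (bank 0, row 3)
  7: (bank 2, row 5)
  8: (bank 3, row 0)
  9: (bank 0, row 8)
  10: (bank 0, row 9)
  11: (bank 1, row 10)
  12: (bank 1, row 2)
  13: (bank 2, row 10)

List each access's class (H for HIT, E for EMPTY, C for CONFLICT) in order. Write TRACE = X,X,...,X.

TRACE = E,E,C,C,H,C,E,H,H,C,C,H,C,C

  [0] b2 r3: no row ⇒ E
  [1] b1 r10: no row ⇒ E
  [2] b2 r2: had r3 ⇒ C
  [3] b2 r5: had r2 ⇒ C
  [4] b1 r10: had r10 ⇒ H
  [5] b3 r0: had r4 ⇒ C
  [6] b0 r3: no row ⇒ E
  [7] b2 r5: had r5 ⇒ H
  [8] b3 r0: had r0 ⇒ H
  [9] b0 r8: had r3 ⇒ C
  [10] b0 r9: had r8 ⇒ C
  [11] b1 r10: had r10 ⇒ H
  [12] b1 r2: had r10 ⇒ C
  [13] b2 r10: had r5 ⇒ C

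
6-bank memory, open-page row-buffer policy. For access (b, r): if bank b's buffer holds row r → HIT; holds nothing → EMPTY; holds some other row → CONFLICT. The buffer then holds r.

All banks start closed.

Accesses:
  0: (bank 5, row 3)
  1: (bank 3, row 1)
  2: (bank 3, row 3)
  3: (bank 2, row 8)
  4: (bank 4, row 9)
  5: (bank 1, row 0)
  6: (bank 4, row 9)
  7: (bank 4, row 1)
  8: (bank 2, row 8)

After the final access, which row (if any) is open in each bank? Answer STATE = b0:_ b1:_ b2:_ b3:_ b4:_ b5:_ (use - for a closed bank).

  [0] b5 r3: no row ⇒ E
  [1] b3 r1: no row ⇒ E
  [2] b3 r3: had r1 ⇒ C
  [3] b2 r8: no row ⇒ E
  [4] b4 r9: no row ⇒ E
  [5] b1 r0: no row ⇒ E
  [6] b4 r9: had r9 ⇒ H
  [7] b4 r1: had r9 ⇒ C
  [8] b2 r8: had r8 ⇒ H

STATE = b0:- b1:0 b2:8 b3:3 b4:1 b5:3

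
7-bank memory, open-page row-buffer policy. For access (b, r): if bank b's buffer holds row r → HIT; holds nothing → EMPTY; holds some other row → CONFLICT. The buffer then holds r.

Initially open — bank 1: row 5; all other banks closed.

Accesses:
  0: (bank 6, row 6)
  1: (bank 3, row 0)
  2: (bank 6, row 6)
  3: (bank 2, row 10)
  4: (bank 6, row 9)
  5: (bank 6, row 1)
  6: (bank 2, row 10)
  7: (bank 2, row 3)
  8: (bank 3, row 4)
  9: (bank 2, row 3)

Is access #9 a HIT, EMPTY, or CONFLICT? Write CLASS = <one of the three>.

  [0] b6 r6: no row ⇒ E
  [1] b3 r0: no row ⇒ E
  [2] b6 r6: had r6 ⇒ H
  [3] b2 r10: no row ⇒ E
  [4] b6 r9: had r6 ⇒ C
  [5] b6 r1: had r9 ⇒ C
  [6] b2 r10: had r10 ⇒ H
  [7] b2 r3: had r10 ⇒ C
  [8] b3 r4: had r0 ⇒ C
  [9] b2 r3: had r3 ⇒ H

CLASS = HIT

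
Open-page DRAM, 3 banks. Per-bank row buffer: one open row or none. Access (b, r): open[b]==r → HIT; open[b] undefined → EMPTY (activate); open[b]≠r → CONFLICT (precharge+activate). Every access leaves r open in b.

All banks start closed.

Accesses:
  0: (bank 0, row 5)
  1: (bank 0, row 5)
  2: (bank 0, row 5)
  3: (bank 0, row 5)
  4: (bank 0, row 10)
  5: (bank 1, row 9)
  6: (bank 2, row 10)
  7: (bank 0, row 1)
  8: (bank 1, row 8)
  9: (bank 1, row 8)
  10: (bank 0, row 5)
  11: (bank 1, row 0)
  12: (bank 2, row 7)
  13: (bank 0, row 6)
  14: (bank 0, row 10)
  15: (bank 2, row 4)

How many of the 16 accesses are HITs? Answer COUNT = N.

COUNT = 4

#0 (0,5) E
#1 (0,5) H  (was 5)
#2 (0,5) H  (was 5)
#3 (0,5) H  (was 5)
#4 (0,10) C  (was 5)
#5 (1,9) E
#6 (2,10) E
#7 (0,1) C  (was 10)
#8 (1,8) C  (was 9)
#9 (1,8) H  (was 8)
#10 (0,5) C  (was 1)
#11 (1,0) C  (was 8)
#12 (2,7) C  (was 10)
#13 (0,6) C  (was 5)
#14 (0,10) C  (was 6)
#15 (2,4) C  (was 7)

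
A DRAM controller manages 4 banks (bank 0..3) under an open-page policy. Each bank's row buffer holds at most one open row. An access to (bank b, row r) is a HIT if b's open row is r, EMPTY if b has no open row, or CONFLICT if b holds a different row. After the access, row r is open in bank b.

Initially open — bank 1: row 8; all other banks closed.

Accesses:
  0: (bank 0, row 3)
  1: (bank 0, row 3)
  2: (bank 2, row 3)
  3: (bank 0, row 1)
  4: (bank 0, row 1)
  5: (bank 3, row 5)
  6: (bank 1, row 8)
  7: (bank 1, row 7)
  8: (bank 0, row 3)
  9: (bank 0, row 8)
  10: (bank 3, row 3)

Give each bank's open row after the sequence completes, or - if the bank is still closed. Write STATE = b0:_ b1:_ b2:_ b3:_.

STATE = b0:8 b1:7 b2:3 b3:3

  [0] b0 r3: no row ⇒ E
  [1] b0 r3: had r3 ⇒ H
  [2] b2 r3: no row ⇒ E
  [3] b0 r1: had r3 ⇒ C
  [4] b0 r1: had r1 ⇒ H
  [5] b3 r5: no row ⇒ E
  [6] b1 r8: had r8 ⇒ H
  [7] b1 r7: had r8 ⇒ C
  [8] b0 r3: had r1 ⇒ C
  [9] b0 r8: had r3 ⇒ C
  [10] b3 r3: had r5 ⇒ C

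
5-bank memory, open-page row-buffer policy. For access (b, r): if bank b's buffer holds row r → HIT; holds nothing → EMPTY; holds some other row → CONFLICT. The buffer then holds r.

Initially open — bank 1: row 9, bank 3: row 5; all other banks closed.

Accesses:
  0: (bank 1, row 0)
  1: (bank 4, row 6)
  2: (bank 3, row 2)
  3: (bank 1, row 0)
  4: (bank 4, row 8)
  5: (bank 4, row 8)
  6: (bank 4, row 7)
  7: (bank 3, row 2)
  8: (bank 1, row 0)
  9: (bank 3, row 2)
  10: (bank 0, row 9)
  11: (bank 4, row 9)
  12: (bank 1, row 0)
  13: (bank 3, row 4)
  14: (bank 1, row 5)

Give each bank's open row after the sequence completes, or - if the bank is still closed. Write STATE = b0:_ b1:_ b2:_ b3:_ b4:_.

0: bank 1 row 0 — prev 9 → CONFLICT
1: bank 4 row 6 — prev None → EMPTY
2: bank 3 row 2 — prev 5 → CONFLICT
3: bank 1 row 0 — prev 0 → HIT
4: bank 4 row 8 — prev 6 → CONFLICT
5: bank 4 row 8 — prev 8 → HIT
6: bank 4 row 7 — prev 8 → CONFLICT
7: bank 3 row 2 — prev 2 → HIT
8: bank 1 row 0 — prev 0 → HIT
9: bank 3 row 2 — prev 2 → HIT
10: bank 0 row 9 — prev None → EMPTY
11: bank 4 row 9 — prev 7 → CONFLICT
12: bank 1 row 0 — prev 0 → HIT
13: bank 3 row 4 — prev 2 → CONFLICT
14: bank 1 row 5 — prev 0 → CONFLICT

STATE = b0:9 b1:5 b2:- b3:4 b4:9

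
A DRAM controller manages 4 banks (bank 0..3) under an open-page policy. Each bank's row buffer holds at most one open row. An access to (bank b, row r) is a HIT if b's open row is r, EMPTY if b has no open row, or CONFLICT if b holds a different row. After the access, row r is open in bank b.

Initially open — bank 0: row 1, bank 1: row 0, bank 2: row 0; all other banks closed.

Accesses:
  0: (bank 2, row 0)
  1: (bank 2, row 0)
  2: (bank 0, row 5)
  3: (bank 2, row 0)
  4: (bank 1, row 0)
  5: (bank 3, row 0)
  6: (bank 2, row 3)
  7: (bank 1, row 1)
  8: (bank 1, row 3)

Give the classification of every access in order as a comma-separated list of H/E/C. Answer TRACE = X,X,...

  [0] b2 r0: had r0 ⇒ H
  [1] b2 r0: had r0 ⇒ H
  [2] b0 r5: had r1 ⇒ C
  [3] b2 r0: had r0 ⇒ H
  [4] b1 r0: had r0 ⇒ H
  [5] b3 r0: no row ⇒ E
  [6] b2 r3: had r0 ⇒ C
  [7] b1 r1: had r0 ⇒ C
  [8] b1 r3: had r1 ⇒ C

TRACE = H,H,C,H,H,E,C,C,C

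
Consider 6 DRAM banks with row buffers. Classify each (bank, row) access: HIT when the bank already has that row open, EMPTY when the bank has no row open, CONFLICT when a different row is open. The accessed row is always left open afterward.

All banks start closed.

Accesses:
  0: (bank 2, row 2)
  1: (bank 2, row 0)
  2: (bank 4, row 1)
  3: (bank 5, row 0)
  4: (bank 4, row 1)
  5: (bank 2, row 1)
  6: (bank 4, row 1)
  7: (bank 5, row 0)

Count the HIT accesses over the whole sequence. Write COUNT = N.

  [0] b2 r2: no row ⇒ E
  [1] b2 r0: had r2 ⇒ C
  [2] b4 r1: no row ⇒ E
  [3] b5 r0: no row ⇒ E
  [4] b4 r1: had r1 ⇒ H
  [5] b2 r1: had r0 ⇒ C
  [6] b4 r1: had r1 ⇒ H
  [7] b5 r0: had r0 ⇒ H

COUNT = 3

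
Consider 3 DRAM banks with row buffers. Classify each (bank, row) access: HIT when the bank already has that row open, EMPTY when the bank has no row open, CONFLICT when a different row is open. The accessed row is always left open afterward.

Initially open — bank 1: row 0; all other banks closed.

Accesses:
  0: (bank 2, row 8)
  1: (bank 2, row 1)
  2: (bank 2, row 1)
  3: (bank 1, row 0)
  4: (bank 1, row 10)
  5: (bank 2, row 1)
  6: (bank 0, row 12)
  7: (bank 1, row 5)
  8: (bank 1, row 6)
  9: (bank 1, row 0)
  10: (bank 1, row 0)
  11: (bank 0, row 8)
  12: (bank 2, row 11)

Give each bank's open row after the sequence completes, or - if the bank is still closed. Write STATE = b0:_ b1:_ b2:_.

  [0] b2 r8: no row ⇒ E
  [1] b2 r1: had r8 ⇒ C
  [2] b2 r1: had r1 ⇒ H
  [3] b1 r0: had r0 ⇒ H
  [4] b1 r10: had r0 ⇒ C
  [5] b2 r1: had r1 ⇒ H
  [6] b0 r12: no row ⇒ E
  [7] b1 r5: had r10 ⇒ C
  [8] b1 r6: had r5 ⇒ C
  [9] b1 r0: had r6 ⇒ C
  [10] b1 r0: had r0 ⇒ H
  [11] b0 r8: had r12 ⇒ C
  [12] b2 r11: had r1 ⇒ C

STATE = b0:8 b1:0 b2:11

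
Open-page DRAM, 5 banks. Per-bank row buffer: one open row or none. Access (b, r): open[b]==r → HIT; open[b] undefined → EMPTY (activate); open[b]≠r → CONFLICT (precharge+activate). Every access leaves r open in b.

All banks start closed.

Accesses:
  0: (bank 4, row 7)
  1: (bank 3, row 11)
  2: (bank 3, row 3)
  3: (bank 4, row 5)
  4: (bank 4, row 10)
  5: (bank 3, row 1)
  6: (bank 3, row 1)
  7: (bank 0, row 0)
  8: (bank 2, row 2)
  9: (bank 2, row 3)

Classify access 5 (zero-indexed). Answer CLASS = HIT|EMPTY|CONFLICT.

CLASS = CONFLICT

#0 (4,7) E
#1 (3,11) E
#2 (3,3) C  (was 11)
#3 (4,5) C  (was 7)
#4 (4,10) C  (was 5)
#5 (3,1) C  (was 3)
#6 (3,1) H  (was 1)
#7 (0,0) E
#8 (2,2) E
#9 (2,3) C  (was 2)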